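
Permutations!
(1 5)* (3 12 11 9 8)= (1 5)(3 12 11 9 8)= [0, 5, 2, 12, 4, 1, 6, 7, 3, 8, 10, 9, 11]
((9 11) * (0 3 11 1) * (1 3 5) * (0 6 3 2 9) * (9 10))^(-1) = ((0 5 1 6 3 11)(2 10 9))^(-1) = (0 11 3 6 1 5)(2 9 10)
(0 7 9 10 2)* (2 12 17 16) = (0 7 9 10 12 17 16 2) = [7, 1, 0, 3, 4, 5, 6, 9, 8, 10, 12, 11, 17, 13, 14, 15, 2, 16]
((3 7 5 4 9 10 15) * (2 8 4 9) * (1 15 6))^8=(15)(2 4 8)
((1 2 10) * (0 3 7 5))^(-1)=(0 5 7 3)(1 10 2)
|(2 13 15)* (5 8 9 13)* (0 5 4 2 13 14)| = 10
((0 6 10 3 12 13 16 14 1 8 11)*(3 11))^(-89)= ((0 6 10 11)(1 8 3 12 13 16 14))^(-89)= (0 11 10 6)(1 3 13 14 8 12 16)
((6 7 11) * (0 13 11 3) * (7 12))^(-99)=(0 3 7 12 6 11 13)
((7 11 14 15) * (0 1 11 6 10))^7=(0 10 6 7 15 14 11 1)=((0 1 11 14 15 7 6 10))^7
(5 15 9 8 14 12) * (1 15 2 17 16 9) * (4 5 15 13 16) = [0, 13, 17, 3, 5, 2, 6, 7, 14, 8, 10, 11, 15, 16, 12, 1, 9, 4] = (1 13 16 9 8 14 12 15)(2 17 4 5)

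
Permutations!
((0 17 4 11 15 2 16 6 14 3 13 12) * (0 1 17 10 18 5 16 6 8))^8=((0 10 18 5 16 8)(1 17 4 11 15 2 6 14 3 13 12))^8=(0 18 16)(1 3 2 4 12 14 15 17 13 6 11)(5 8 10)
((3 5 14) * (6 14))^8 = ((3 5 6 14))^8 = (14)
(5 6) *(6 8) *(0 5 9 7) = (0 5 8 6 9 7) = [5, 1, 2, 3, 4, 8, 9, 0, 6, 7]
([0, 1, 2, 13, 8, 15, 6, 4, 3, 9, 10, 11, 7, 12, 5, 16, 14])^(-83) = [0, 1, 2, 13, 8, 15, 6, 4, 3, 9, 10, 11, 7, 12, 5, 16, 14]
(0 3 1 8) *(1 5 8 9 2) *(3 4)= [4, 9, 1, 5, 3, 8, 6, 7, 0, 2]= (0 4 3 5 8)(1 9 2)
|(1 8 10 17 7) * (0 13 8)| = 7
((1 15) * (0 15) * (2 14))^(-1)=(0 1 15)(2 14)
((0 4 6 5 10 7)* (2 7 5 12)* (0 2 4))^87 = ((2 7)(4 6 12)(5 10))^87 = (12)(2 7)(5 10)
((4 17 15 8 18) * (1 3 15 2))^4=(1 18)(2 8)(3 4)(15 17)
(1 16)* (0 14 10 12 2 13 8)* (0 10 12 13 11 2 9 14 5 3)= [5, 16, 11, 0, 4, 3, 6, 7, 10, 14, 13, 2, 9, 8, 12, 15, 1]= (0 5 3)(1 16)(2 11)(8 10 13)(9 14 12)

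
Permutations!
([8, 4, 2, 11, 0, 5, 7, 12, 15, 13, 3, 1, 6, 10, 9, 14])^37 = [9, 15, 2, 0, 14, 5, 7, 12, 13, 11, 4, 8, 6, 1, 3, 10]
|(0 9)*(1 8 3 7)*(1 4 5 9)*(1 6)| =9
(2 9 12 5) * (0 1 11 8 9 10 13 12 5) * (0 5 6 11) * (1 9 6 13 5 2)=[9, 0, 10, 3, 4, 1, 11, 7, 6, 13, 5, 8, 2, 12]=(0 9 13 12 2 10 5 1)(6 11 8)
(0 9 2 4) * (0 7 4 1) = (0 9 2 1)(4 7) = [9, 0, 1, 3, 7, 5, 6, 4, 8, 2]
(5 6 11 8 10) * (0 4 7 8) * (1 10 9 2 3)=(0 4 7 8 9 2 3 1 10 5 6 11)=[4, 10, 3, 1, 7, 6, 11, 8, 9, 2, 5, 0]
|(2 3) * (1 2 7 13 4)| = |(1 2 3 7 13 4)| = 6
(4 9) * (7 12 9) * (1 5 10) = (1 5 10)(4 7 12 9) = [0, 5, 2, 3, 7, 10, 6, 12, 8, 4, 1, 11, 9]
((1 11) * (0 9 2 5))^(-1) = (0 5 2 9)(1 11)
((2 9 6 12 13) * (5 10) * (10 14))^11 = (2 9 6 12 13)(5 10 14)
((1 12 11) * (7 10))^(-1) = (1 11 12)(7 10)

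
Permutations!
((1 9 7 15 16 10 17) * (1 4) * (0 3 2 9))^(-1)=(0 1 4 17 10 16 15 7 9 2 3)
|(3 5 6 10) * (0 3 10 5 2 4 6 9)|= |(10)(0 3 2 4 6 5 9)|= 7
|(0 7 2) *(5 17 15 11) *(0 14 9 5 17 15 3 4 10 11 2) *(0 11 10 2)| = |(0 7 11 17 3 4 2 14 9 5 15)| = 11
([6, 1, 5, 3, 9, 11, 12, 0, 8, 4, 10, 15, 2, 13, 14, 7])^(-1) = [7, 1, 12, 3, 9, 2, 0, 15, 8, 4, 10, 5, 6, 13, 14, 11]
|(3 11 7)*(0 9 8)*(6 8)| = 12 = |(0 9 6 8)(3 11 7)|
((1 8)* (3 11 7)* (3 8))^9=(1 8 7 11 3)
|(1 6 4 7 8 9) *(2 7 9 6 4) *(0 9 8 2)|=|(0 9 1 4 8 6)(2 7)|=6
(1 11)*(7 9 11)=(1 7 9 11)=[0, 7, 2, 3, 4, 5, 6, 9, 8, 11, 10, 1]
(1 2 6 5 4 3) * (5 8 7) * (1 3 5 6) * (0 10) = (0 10)(1 2)(4 5)(6 8 7) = [10, 2, 1, 3, 5, 4, 8, 6, 7, 9, 0]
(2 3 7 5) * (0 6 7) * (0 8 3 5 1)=(0 6 7 1)(2 5)(3 8)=[6, 0, 5, 8, 4, 2, 7, 1, 3]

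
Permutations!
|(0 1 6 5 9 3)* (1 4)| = 7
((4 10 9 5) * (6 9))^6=((4 10 6 9 5))^6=(4 10 6 9 5)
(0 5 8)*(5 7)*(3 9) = [7, 1, 2, 9, 4, 8, 6, 5, 0, 3] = (0 7 5 8)(3 9)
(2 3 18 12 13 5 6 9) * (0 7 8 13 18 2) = (0 7 8 13 5 6 9)(2 3)(12 18) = [7, 1, 3, 2, 4, 6, 9, 8, 13, 0, 10, 11, 18, 5, 14, 15, 16, 17, 12]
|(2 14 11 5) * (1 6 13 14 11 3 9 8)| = |(1 6 13 14 3 9 8)(2 11 5)| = 21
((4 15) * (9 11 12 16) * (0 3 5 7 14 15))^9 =(0 5 14 4 3 7 15)(9 11 12 16)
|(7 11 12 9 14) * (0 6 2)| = 15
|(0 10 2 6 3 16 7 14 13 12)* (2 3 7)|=|(0 10 3 16 2 6 7 14 13 12)|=10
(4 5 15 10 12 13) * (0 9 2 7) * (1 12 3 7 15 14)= (0 9 2 15 10 3 7)(1 12 13 4 5 14)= [9, 12, 15, 7, 5, 14, 6, 0, 8, 2, 3, 11, 13, 4, 1, 10]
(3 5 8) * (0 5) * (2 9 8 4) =[5, 1, 9, 0, 2, 4, 6, 7, 3, 8] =(0 5 4 2 9 8 3)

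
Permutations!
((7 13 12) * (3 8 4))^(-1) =((3 8 4)(7 13 12))^(-1) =(3 4 8)(7 12 13)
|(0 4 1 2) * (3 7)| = |(0 4 1 2)(3 7)| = 4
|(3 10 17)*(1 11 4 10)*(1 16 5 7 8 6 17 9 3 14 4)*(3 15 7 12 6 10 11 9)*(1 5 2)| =|(1 9 15 7 8 10 3 16 2)(4 11 5 12 6 17 14)| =63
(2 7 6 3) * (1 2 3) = [0, 2, 7, 3, 4, 5, 1, 6] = (1 2 7 6)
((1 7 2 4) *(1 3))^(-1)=(1 3 4 2 7)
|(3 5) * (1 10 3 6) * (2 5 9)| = |(1 10 3 9 2 5 6)| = 7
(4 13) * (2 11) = [0, 1, 11, 3, 13, 5, 6, 7, 8, 9, 10, 2, 12, 4] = (2 11)(4 13)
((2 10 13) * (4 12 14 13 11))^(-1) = (2 13 14 12 4 11 10)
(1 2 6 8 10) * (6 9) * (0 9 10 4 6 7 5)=(0 9 7 5)(1 2 10)(4 6 8)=[9, 2, 10, 3, 6, 0, 8, 5, 4, 7, 1]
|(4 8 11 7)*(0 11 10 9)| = |(0 11 7 4 8 10 9)| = 7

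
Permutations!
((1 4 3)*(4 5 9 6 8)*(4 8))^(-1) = ((1 5 9 6 4 3))^(-1) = (1 3 4 6 9 5)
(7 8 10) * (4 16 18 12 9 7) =(4 16 18 12 9 7 8 10) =[0, 1, 2, 3, 16, 5, 6, 8, 10, 7, 4, 11, 9, 13, 14, 15, 18, 17, 12]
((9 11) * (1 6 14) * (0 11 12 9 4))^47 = (0 4 11)(1 14 6)(9 12)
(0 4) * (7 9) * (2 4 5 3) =(0 5 3 2 4)(7 9) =[5, 1, 4, 2, 0, 3, 6, 9, 8, 7]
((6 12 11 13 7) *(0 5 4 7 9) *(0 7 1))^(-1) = ((0 5 4 1)(6 12 11 13 9 7))^(-1) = (0 1 4 5)(6 7 9 13 11 12)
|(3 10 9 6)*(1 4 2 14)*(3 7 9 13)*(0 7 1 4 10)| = 24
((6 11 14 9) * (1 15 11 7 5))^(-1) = ((1 15 11 14 9 6 7 5))^(-1) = (1 5 7 6 9 14 11 15)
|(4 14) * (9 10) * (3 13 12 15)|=4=|(3 13 12 15)(4 14)(9 10)|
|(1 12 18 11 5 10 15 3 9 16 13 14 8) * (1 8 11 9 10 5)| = |(1 12 18 9 16 13 14 11)(3 10 15)| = 24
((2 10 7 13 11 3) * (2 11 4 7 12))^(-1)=(2 12 10)(3 11)(4 13 7)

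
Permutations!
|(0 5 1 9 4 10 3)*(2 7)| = 14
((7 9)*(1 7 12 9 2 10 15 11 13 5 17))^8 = ((1 7 2 10 15 11 13 5 17)(9 12))^8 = (1 17 5 13 11 15 10 2 7)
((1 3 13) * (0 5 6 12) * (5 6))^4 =(0 6 12)(1 3 13)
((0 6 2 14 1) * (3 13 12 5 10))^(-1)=(0 1 14 2 6)(3 10 5 12 13)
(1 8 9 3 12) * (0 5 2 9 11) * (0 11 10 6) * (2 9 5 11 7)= (0 11 7 2 5 9 3 12 1 8 10 6)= [11, 8, 5, 12, 4, 9, 0, 2, 10, 3, 6, 7, 1]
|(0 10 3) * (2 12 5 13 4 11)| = 6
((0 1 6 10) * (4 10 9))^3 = ((0 1 6 9 4 10))^3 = (0 9)(1 4)(6 10)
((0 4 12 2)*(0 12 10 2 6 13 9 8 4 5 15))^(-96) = ((0 5 15)(2 12 6 13 9 8 4 10))^(-96) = (15)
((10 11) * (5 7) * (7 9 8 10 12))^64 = ((5 9 8 10 11 12 7))^64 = (5 9 8 10 11 12 7)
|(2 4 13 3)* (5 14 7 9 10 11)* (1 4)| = |(1 4 13 3 2)(5 14 7 9 10 11)| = 30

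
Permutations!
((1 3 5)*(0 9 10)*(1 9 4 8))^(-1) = ((0 4 8 1 3 5 9 10))^(-1) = (0 10 9 5 3 1 8 4)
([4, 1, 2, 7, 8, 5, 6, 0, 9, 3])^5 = [7, 1, 2, 9, 0, 5, 6, 3, 4, 8]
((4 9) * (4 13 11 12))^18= ((4 9 13 11 12))^18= (4 11 9 12 13)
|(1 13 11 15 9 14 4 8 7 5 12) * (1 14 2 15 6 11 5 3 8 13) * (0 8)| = 60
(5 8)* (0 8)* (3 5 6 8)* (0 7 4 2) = (0 3 5 7 4 2)(6 8) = [3, 1, 0, 5, 2, 7, 8, 4, 6]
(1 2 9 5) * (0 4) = (0 4)(1 2 9 5) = [4, 2, 9, 3, 0, 1, 6, 7, 8, 5]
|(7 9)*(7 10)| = |(7 9 10)| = 3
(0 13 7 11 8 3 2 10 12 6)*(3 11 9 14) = (0 13 7 9 14 3 2 10 12 6)(8 11) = [13, 1, 10, 2, 4, 5, 0, 9, 11, 14, 12, 8, 6, 7, 3]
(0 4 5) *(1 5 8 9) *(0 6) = [4, 5, 2, 3, 8, 6, 0, 7, 9, 1] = (0 4 8 9 1 5 6)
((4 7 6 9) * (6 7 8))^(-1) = (4 9 6 8)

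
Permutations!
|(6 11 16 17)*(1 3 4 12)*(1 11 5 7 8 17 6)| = 11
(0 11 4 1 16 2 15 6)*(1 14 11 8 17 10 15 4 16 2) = (0 8 17 10 15 6)(1 2 4 14 11 16) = [8, 2, 4, 3, 14, 5, 0, 7, 17, 9, 15, 16, 12, 13, 11, 6, 1, 10]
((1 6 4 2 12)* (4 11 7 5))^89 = (1 6 11 7 5 4 2 12)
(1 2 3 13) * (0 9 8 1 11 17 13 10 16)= (0 9 8 1 2 3 10 16)(11 17 13)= [9, 2, 3, 10, 4, 5, 6, 7, 1, 8, 16, 17, 12, 11, 14, 15, 0, 13]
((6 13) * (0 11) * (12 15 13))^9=((0 11)(6 12 15 13))^9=(0 11)(6 12 15 13)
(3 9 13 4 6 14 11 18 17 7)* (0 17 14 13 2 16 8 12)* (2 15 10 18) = (0 17 7 3 9 15 10 18 14 11 2 16 8 12)(4 6 13) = [17, 1, 16, 9, 6, 5, 13, 3, 12, 15, 18, 2, 0, 4, 11, 10, 8, 7, 14]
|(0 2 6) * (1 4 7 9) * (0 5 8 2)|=4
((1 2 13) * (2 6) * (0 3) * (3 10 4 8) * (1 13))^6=((13)(0 10 4 8 3)(1 6 2))^6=(13)(0 10 4 8 3)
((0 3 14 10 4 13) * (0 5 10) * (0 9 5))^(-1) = (0 13 4 10 5 9 14 3) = ((0 3 14 9 5 10 4 13))^(-1)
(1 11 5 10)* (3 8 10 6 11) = (1 3 8 10)(5 6 11) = [0, 3, 2, 8, 4, 6, 11, 7, 10, 9, 1, 5]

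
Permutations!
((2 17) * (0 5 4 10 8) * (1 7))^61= ((0 5 4 10 8)(1 7)(2 17))^61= (0 5 4 10 8)(1 7)(2 17)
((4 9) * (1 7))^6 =((1 7)(4 9))^6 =(9)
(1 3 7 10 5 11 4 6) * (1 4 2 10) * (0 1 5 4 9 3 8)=(0 1 8)(2 10 4 6 9 3 7 5 11)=[1, 8, 10, 7, 6, 11, 9, 5, 0, 3, 4, 2]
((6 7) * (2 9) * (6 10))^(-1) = ((2 9)(6 7 10))^(-1) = (2 9)(6 10 7)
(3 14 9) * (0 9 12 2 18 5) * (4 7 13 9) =(0 4 7 13 9 3 14 12 2 18 5) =[4, 1, 18, 14, 7, 0, 6, 13, 8, 3, 10, 11, 2, 9, 12, 15, 16, 17, 5]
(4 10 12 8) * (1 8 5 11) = [0, 8, 2, 3, 10, 11, 6, 7, 4, 9, 12, 1, 5] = (1 8 4 10 12 5 11)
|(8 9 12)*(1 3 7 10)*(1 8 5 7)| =|(1 3)(5 7 10 8 9 12)| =6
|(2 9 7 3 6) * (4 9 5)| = 7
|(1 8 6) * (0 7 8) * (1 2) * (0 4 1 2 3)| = |(0 7 8 6 3)(1 4)| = 10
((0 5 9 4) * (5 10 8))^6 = (10)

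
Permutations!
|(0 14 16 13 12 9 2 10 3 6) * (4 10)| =|(0 14 16 13 12 9 2 4 10 3 6)| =11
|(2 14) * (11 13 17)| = 6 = |(2 14)(11 13 17)|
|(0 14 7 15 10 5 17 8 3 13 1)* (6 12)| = 22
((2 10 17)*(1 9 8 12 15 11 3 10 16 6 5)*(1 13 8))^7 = (1 9)(2 15 6 3 13 17 12 16 11 5 10 8)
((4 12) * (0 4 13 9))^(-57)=(0 13 4 9 12)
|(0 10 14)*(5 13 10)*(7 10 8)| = |(0 5 13 8 7 10 14)| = 7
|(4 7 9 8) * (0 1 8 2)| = |(0 1 8 4 7 9 2)| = 7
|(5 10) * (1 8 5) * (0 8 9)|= 6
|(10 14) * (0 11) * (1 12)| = |(0 11)(1 12)(10 14)| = 2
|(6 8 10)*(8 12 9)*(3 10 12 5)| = 12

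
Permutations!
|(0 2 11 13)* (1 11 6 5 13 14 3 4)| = |(0 2 6 5 13)(1 11 14 3 4)| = 5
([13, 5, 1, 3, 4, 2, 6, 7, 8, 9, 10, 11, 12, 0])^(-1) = (0 13)(1 2 5)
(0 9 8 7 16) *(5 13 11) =(0 9 8 7 16)(5 13 11) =[9, 1, 2, 3, 4, 13, 6, 16, 7, 8, 10, 5, 12, 11, 14, 15, 0]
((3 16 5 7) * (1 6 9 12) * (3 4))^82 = (1 9)(3 5 4 16 7)(6 12)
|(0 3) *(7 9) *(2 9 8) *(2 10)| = |(0 3)(2 9 7 8 10)| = 10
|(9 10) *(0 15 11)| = 6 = |(0 15 11)(9 10)|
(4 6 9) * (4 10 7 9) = (4 6)(7 9 10) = [0, 1, 2, 3, 6, 5, 4, 9, 8, 10, 7]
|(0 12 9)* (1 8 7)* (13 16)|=|(0 12 9)(1 8 7)(13 16)|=6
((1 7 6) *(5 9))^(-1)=(1 6 7)(5 9)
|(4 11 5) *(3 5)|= |(3 5 4 11)|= 4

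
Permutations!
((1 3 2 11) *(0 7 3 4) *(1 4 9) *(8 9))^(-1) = (0 4 11 2 3 7)(1 9 8)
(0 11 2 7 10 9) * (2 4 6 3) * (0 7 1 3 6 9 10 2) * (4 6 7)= [11, 3, 1, 0, 9, 5, 7, 2, 8, 4, 10, 6]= (0 11 6 7 2 1 3)(4 9)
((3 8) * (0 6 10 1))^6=(0 10)(1 6)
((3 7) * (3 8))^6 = (8)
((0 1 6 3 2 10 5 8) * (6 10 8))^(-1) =((0 1 10 5 6 3 2 8))^(-1) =(0 8 2 3 6 5 10 1)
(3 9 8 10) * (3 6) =(3 9 8 10 6) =[0, 1, 2, 9, 4, 5, 3, 7, 10, 8, 6]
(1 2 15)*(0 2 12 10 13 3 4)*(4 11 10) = (0 2 15 1 12 4)(3 11 10 13) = [2, 12, 15, 11, 0, 5, 6, 7, 8, 9, 13, 10, 4, 3, 14, 1]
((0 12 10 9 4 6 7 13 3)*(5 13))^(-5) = ((0 12 10 9 4 6 7 5 13 3))^(-5) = (0 6)(3 4)(5 10)(7 12)(9 13)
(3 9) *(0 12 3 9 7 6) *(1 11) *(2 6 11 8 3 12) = (12)(0 2 6)(1 8 3 7 11) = [2, 8, 6, 7, 4, 5, 0, 11, 3, 9, 10, 1, 12]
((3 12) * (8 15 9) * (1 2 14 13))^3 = (15)(1 13 14 2)(3 12)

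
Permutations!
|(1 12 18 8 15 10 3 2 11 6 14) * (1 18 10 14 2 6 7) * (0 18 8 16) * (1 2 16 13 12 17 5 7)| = 24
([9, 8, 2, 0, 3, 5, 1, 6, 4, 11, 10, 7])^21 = [7, 3, 2, 11, 9, 5, 4, 8, 0, 6, 10, 1]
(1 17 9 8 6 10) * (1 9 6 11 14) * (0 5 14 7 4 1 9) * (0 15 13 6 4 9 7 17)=(0 5 14 7 9 8 11 17 4 1)(6 10 15 13)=[5, 0, 2, 3, 1, 14, 10, 9, 11, 8, 15, 17, 12, 6, 7, 13, 16, 4]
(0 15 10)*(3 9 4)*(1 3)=(0 15 10)(1 3 9 4)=[15, 3, 2, 9, 1, 5, 6, 7, 8, 4, 0, 11, 12, 13, 14, 10]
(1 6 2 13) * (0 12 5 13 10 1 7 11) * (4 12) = [4, 6, 10, 3, 12, 13, 2, 11, 8, 9, 1, 0, 5, 7] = (0 4 12 5 13 7 11)(1 6 2 10)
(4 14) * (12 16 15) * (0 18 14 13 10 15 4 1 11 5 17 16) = [18, 11, 2, 3, 13, 17, 6, 7, 8, 9, 15, 5, 0, 10, 1, 12, 4, 16, 14] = (0 18 14 1 11 5 17 16 4 13 10 15 12)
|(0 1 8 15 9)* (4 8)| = |(0 1 4 8 15 9)| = 6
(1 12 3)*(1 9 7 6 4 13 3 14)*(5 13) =(1 12 14)(3 9 7 6 4 5 13) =[0, 12, 2, 9, 5, 13, 4, 6, 8, 7, 10, 11, 14, 3, 1]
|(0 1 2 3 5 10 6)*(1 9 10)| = 4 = |(0 9 10 6)(1 2 3 5)|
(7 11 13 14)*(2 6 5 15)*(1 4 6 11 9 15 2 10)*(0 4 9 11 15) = [4, 9, 15, 3, 6, 2, 5, 11, 8, 0, 1, 13, 12, 14, 7, 10] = (0 4 6 5 2 15 10 1 9)(7 11 13 14)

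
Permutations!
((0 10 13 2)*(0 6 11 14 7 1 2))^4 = (0 10 13)(1 14 6)(2 7 11)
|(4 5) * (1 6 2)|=6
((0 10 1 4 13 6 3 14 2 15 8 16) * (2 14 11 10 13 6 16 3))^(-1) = ((0 13 16)(1 4 6 2 15 8 3 11 10))^(-1) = (0 16 13)(1 10 11 3 8 15 2 6 4)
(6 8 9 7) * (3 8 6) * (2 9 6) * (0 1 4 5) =(0 1 4 5)(2 9 7 3 8 6) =[1, 4, 9, 8, 5, 0, 2, 3, 6, 7]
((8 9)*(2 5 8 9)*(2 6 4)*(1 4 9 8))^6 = ((1 4 2 5)(6 9 8))^6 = (9)(1 2)(4 5)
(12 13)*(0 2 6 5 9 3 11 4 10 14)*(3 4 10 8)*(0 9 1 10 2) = (1 10 14 9 4 8 3 11 2 6 5)(12 13) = [0, 10, 6, 11, 8, 1, 5, 7, 3, 4, 14, 2, 13, 12, 9]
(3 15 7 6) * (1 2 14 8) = [0, 2, 14, 15, 4, 5, 3, 6, 1, 9, 10, 11, 12, 13, 8, 7] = (1 2 14 8)(3 15 7 6)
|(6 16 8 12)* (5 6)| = 5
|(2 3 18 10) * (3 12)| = |(2 12 3 18 10)| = 5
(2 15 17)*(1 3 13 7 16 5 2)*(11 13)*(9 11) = (1 3 9 11 13 7 16 5 2 15 17) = [0, 3, 15, 9, 4, 2, 6, 16, 8, 11, 10, 13, 12, 7, 14, 17, 5, 1]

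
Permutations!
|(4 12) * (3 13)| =|(3 13)(4 12)| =2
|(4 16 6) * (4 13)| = 4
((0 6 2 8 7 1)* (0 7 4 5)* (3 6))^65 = ((0 3 6 2 8 4 5)(1 7))^65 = (0 6 8 5 3 2 4)(1 7)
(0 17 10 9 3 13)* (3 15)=[17, 1, 2, 13, 4, 5, 6, 7, 8, 15, 9, 11, 12, 0, 14, 3, 16, 10]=(0 17 10 9 15 3 13)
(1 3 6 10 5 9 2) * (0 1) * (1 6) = (0 6 10 5 9 2)(1 3) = [6, 3, 0, 1, 4, 9, 10, 7, 8, 2, 5]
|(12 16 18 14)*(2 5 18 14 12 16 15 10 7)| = |(2 5 18 12 15 10 7)(14 16)| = 14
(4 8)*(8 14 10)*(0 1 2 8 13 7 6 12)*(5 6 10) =[1, 2, 8, 3, 14, 6, 12, 10, 4, 9, 13, 11, 0, 7, 5] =(0 1 2 8 4 14 5 6 12)(7 10 13)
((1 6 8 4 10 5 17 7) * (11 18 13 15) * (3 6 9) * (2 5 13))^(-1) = (1 7 17 5 2 18 11 15 13 10 4 8 6 3 9)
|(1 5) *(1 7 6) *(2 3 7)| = |(1 5 2 3 7 6)| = 6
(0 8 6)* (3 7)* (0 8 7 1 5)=(0 7 3 1 5)(6 8)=[7, 5, 2, 1, 4, 0, 8, 3, 6]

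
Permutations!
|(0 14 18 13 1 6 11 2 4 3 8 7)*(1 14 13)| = |(0 13 14 18 1 6 11 2 4 3 8 7)| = 12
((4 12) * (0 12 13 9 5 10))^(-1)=((0 12 4 13 9 5 10))^(-1)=(0 10 5 9 13 4 12)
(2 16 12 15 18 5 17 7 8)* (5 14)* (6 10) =(2 16 12 15 18 14 5 17 7 8)(6 10) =[0, 1, 16, 3, 4, 17, 10, 8, 2, 9, 6, 11, 15, 13, 5, 18, 12, 7, 14]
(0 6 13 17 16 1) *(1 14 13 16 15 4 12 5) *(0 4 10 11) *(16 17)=(0 6 17 15 10 11)(1 4 12 5)(13 16 14)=[6, 4, 2, 3, 12, 1, 17, 7, 8, 9, 11, 0, 5, 16, 13, 10, 14, 15]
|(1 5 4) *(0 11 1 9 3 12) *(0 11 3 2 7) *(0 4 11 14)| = |(0 3 12 14)(1 5 11)(2 7 4 9)| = 12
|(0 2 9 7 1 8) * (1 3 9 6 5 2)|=3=|(0 1 8)(2 6 5)(3 9 7)|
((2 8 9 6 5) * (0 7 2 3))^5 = ((0 7 2 8 9 6 5 3))^5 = (0 6 2 3 9 7 5 8)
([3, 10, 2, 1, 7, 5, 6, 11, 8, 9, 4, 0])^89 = [7, 0, 2, 11, 1, 5, 6, 10, 8, 9, 3, 4]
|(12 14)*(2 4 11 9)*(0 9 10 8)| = |(0 9 2 4 11 10 8)(12 14)| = 14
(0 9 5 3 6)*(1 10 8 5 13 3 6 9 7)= (0 7 1 10 8 5 6)(3 9 13)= [7, 10, 2, 9, 4, 6, 0, 1, 5, 13, 8, 11, 12, 3]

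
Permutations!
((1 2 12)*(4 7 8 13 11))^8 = (1 12 2)(4 13 7 11 8)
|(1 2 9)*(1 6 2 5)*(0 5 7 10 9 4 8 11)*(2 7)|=|(0 5 1 2 4 8 11)(6 7 10 9)|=28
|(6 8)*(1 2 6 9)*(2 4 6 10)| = |(1 4 6 8 9)(2 10)| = 10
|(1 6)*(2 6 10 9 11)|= |(1 10 9 11 2 6)|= 6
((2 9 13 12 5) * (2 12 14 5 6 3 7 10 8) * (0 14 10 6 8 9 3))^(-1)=(0 6 7 3 2 8 12 5 14)(9 10 13)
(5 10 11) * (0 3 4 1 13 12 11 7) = (0 3 4 1 13 12 11 5 10 7) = [3, 13, 2, 4, 1, 10, 6, 0, 8, 9, 7, 5, 11, 12]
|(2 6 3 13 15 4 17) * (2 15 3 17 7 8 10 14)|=18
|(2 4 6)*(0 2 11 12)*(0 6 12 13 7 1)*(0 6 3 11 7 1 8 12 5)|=8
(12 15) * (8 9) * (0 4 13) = (0 4 13)(8 9)(12 15) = [4, 1, 2, 3, 13, 5, 6, 7, 9, 8, 10, 11, 15, 0, 14, 12]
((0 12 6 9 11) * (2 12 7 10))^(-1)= ((0 7 10 2 12 6 9 11))^(-1)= (0 11 9 6 12 2 10 7)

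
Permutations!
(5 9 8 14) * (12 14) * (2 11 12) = (2 11 12 14 5 9 8) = [0, 1, 11, 3, 4, 9, 6, 7, 2, 8, 10, 12, 14, 13, 5]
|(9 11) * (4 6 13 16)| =4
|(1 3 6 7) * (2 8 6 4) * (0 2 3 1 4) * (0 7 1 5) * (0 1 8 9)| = 6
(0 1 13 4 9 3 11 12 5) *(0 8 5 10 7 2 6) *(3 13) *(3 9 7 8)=(0 1 9 13 4 7 2 6)(3 11 12 10 8 5)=[1, 9, 6, 11, 7, 3, 0, 2, 5, 13, 8, 12, 10, 4]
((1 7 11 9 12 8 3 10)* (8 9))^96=((1 7 11 8 3 10)(9 12))^96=(12)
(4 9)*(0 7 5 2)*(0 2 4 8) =(0 7 5 4 9 8) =[7, 1, 2, 3, 9, 4, 6, 5, 0, 8]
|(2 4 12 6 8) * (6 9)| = |(2 4 12 9 6 8)| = 6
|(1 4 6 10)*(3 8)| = 4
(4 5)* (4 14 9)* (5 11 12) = (4 11 12 5 14 9) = [0, 1, 2, 3, 11, 14, 6, 7, 8, 4, 10, 12, 5, 13, 9]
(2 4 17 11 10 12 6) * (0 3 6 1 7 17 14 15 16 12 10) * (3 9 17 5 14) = (0 9 17 11)(1 7 5 14 15 16 12)(2 4 3 6) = [9, 7, 4, 6, 3, 14, 2, 5, 8, 17, 10, 0, 1, 13, 15, 16, 12, 11]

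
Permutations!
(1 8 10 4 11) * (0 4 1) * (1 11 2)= (0 4 2 1 8 10 11)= [4, 8, 1, 3, 2, 5, 6, 7, 10, 9, 11, 0]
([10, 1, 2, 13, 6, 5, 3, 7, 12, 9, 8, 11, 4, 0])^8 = [0, 1, 2, 3, 4, 5, 6, 7, 8, 9, 10, 11, 12, 13]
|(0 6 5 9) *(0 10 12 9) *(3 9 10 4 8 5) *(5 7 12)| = |(0 6 3 9 4 8 7 12 10 5)| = 10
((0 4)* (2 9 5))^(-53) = (0 4)(2 9 5)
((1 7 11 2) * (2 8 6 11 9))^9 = (11)(1 7 9 2)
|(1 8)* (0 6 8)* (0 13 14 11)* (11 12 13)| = |(0 6 8 1 11)(12 13 14)| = 15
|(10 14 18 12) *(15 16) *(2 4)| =4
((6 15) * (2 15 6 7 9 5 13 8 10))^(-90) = ((2 15 7 9 5 13 8 10))^(-90) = (2 8 5 7)(9 15 10 13)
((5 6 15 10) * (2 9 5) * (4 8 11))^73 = (2 9 5 6 15 10)(4 8 11)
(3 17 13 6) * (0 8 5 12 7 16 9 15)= (0 8 5 12 7 16 9 15)(3 17 13 6)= [8, 1, 2, 17, 4, 12, 3, 16, 5, 15, 10, 11, 7, 6, 14, 0, 9, 13]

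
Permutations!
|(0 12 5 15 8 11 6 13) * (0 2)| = 9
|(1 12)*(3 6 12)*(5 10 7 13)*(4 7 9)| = |(1 3 6 12)(4 7 13 5 10 9)| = 12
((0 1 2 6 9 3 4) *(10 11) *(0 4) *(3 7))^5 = (0 7 6 1 3 9 2)(10 11) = ((0 1 2 6 9 7 3)(10 11))^5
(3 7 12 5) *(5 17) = (3 7 12 17 5) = [0, 1, 2, 7, 4, 3, 6, 12, 8, 9, 10, 11, 17, 13, 14, 15, 16, 5]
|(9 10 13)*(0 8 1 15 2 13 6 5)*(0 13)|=5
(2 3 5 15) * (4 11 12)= (2 3 5 15)(4 11 12)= [0, 1, 3, 5, 11, 15, 6, 7, 8, 9, 10, 12, 4, 13, 14, 2]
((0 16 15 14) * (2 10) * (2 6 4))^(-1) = ((0 16 15 14)(2 10 6 4))^(-1) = (0 14 15 16)(2 4 6 10)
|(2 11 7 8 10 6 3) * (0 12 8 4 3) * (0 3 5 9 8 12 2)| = 11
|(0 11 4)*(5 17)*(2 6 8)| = 6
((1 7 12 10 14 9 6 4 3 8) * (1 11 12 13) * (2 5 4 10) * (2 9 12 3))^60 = (14)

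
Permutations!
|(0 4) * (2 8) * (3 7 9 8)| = 10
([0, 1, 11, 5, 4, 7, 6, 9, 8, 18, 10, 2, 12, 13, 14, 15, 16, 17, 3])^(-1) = (2 11)(3 18 9 7 5)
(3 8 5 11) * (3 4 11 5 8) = [0, 1, 2, 3, 11, 5, 6, 7, 8, 9, 10, 4] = (4 11)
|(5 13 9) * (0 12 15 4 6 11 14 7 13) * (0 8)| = 12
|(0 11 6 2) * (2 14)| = 5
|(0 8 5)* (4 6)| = 6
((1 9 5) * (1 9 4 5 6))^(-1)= (1 6 9 5 4)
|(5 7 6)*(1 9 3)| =|(1 9 3)(5 7 6)| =3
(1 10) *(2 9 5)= (1 10)(2 9 5)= [0, 10, 9, 3, 4, 2, 6, 7, 8, 5, 1]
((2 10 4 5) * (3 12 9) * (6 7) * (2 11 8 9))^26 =((2 10 4 5 11 8 9 3 12)(6 7))^26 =(2 12 3 9 8 11 5 4 10)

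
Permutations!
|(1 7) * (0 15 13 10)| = |(0 15 13 10)(1 7)| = 4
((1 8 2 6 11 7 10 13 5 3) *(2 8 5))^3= (2 7)(6 10)(11 13)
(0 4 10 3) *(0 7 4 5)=(0 5)(3 7 4 10)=[5, 1, 2, 7, 10, 0, 6, 4, 8, 9, 3]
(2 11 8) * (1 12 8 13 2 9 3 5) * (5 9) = (1 12 8 5)(2 11 13)(3 9) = [0, 12, 11, 9, 4, 1, 6, 7, 5, 3, 10, 13, 8, 2]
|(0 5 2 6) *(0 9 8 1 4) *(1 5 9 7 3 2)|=12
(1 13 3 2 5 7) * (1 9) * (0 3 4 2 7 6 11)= (0 3 7 9 1 13 4 2 5 6 11)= [3, 13, 5, 7, 2, 6, 11, 9, 8, 1, 10, 0, 12, 4]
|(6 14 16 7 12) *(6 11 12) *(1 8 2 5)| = 4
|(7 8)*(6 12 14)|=6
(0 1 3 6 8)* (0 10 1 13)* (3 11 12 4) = (0 13)(1 11 12 4 3 6 8 10) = [13, 11, 2, 6, 3, 5, 8, 7, 10, 9, 1, 12, 4, 0]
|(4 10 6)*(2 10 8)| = 5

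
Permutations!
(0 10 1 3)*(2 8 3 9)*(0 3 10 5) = (0 5)(1 9 2 8 10) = [5, 9, 8, 3, 4, 0, 6, 7, 10, 2, 1]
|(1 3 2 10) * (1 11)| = |(1 3 2 10 11)| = 5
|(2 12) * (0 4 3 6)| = 4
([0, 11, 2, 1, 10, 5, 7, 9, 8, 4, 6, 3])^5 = [0, 3, 2, 11, 4, 5, 6, 7, 8, 9, 10, 1]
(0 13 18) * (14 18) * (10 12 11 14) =[13, 1, 2, 3, 4, 5, 6, 7, 8, 9, 12, 14, 11, 10, 18, 15, 16, 17, 0] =(0 13 10 12 11 14 18)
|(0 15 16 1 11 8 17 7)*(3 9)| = |(0 15 16 1 11 8 17 7)(3 9)| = 8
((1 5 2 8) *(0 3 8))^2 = ((0 3 8 1 5 2))^2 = (0 8 5)(1 2 3)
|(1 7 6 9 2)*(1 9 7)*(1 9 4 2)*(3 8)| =2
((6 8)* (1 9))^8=((1 9)(6 8))^8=(9)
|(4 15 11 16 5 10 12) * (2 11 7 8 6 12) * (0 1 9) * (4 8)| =|(0 1 9)(2 11 16 5 10)(4 15 7)(6 12 8)| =15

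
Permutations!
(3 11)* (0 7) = (0 7)(3 11) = [7, 1, 2, 11, 4, 5, 6, 0, 8, 9, 10, 3]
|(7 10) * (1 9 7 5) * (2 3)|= 10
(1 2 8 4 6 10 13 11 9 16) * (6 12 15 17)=(1 2 8 4 12 15 17 6 10 13 11 9 16)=[0, 2, 8, 3, 12, 5, 10, 7, 4, 16, 13, 9, 15, 11, 14, 17, 1, 6]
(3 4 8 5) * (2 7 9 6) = (2 7 9 6)(3 4 8 5) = [0, 1, 7, 4, 8, 3, 2, 9, 5, 6]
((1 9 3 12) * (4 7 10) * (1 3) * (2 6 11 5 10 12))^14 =((1 9)(2 6 11 5 10 4 7 12 3))^14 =(2 4 6 7 11 12 5 3 10)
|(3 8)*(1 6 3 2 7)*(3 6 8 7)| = |(1 8 2 3 7)| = 5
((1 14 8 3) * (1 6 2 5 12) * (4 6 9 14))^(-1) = (1 12 5 2 6 4)(3 8 14 9)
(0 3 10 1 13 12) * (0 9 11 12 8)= (0 3 10 1 13 8)(9 11 12)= [3, 13, 2, 10, 4, 5, 6, 7, 0, 11, 1, 12, 9, 8]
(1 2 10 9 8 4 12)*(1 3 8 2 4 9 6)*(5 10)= (1 4 12 3 8 9 2 5 10 6)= [0, 4, 5, 8, 12, 10, 1, 7, 9, 2, 6, 11, 3]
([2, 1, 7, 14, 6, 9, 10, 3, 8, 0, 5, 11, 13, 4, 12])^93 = (0 10 13 3)(2 5 4 14)(6 12 7 9)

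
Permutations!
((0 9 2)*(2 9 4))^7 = ((9)(0 4 2))^7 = (9)(0 4 2)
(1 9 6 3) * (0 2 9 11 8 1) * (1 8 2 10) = [10, 11, 9, 0, 4, 5, 3, 7, 8, 6, 1, 2] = (0 10 1 11 2 9 6 3)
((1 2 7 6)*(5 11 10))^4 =(5 11 10)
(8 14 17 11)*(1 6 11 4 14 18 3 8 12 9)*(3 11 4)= (1 6 4 14 17 3 8 18 11 12 9)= [0, 6, 2, 8, 14, 5, 4, 7, 18, 1, 10, 12, 9, 13, 17, 15, 16, 3, 11]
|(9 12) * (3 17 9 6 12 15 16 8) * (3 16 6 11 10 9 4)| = |(3 17 4)(6 12 11 10 9 15)(8 16)| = 6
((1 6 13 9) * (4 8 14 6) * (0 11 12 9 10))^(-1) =(0 10 13 6 14 8 4 1 9 12 11)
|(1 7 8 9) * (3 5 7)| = |(1 3 5 7 8 9)| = 6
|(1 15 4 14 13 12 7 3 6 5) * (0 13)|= 11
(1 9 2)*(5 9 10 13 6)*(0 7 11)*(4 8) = (0 7 11)(1 10 13 6 5 9 2)(4 8) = [7, 10, 1, 3, 8, 9, 5, 11, 4, 2, 13, 0, 12, 6]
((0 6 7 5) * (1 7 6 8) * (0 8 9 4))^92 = ((0 9 4)(1 7 5 8))^92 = (0 4 9)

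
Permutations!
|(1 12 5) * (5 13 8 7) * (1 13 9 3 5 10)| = 9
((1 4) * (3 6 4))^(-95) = (1 3 6 4)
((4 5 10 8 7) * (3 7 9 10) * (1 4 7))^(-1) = (1 3 5 4)(8 10 9) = ((1 4 5 3)(8 9 10))^(-1)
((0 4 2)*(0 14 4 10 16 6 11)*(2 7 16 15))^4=((0 10 15 2 14 4 7 16 6 11))^4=(0 14 6 15 7)(2 16 10 4 11)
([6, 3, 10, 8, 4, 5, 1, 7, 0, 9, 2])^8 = (10)(0 3 6 8 1)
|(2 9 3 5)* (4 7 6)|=12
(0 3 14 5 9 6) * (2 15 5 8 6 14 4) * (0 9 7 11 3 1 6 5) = (0 1 6 9 14 8 5 7 11 3 4 2 15) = [1, 6, 15, 4, 2, 7, 9, 11, 5, 14, 10, 3, 12, 13, 8, 0]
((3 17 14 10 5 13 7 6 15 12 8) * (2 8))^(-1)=((2 8 3 17 14 10 5 13 7 6 15 12))^(-1)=(2 12 15 6 7 13 5 10 14 17 3 8)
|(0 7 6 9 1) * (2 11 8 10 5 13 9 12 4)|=13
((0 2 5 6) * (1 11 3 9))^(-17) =(0 6 5 2)(1 9 3 11)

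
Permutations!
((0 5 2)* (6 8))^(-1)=(0 2 5)(6 8)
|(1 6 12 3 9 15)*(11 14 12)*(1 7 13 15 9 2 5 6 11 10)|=9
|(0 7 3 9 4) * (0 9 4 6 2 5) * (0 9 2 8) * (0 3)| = 14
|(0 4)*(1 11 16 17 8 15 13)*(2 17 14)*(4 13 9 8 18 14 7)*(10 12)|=|(0 13 1 11 16 7 4)(2 17 18 14)(8 15 9)(10 12)|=84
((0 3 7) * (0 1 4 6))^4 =((0 3 7 1 4 6))^4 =(0 4 7)(1 3 6)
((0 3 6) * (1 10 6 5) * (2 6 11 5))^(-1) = (0 6 2 3)(1 5 11 10) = ((0 3 2 6)(1 10 11 5))^(-1)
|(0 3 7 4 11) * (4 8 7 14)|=10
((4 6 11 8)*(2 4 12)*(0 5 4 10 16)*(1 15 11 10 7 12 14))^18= ((0 5 4 6 10 16)(1 15 11 8 14)(2 7 12))^18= (16)(1 8 15 14 11)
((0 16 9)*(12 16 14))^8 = (0 16 14 9 12)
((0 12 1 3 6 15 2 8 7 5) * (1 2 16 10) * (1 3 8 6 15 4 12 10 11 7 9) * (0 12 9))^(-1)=(0 8 1 9 4 6 2 12 5 7 11 16 15 3 10)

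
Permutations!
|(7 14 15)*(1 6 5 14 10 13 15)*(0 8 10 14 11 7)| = |(0 8 10 13 15)(1 6 5 11 7 14)| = 30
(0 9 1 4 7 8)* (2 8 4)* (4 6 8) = (0 9 1 2 4 7 6 8) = [9, 2, 4, 3, 7, 5, 8, 6, 0, 1]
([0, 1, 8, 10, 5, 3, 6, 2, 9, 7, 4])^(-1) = [0, 1, 7, 5, 10, 4, 6, 9, 2, 8, 3]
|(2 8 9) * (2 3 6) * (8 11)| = 6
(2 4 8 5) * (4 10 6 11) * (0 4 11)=[4, 1, 10, 3, 8, 2, 0, 7, 5, 9, 6, 11]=(11)(0 4 8 5 2 10 6)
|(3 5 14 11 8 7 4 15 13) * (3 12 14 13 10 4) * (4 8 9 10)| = 10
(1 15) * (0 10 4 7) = (0 10 4 7)(1 15) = [10, 15, 2, 3, 7, 5, 6, 0, 8, 9, 4, 11, 12, 13, 14, 1]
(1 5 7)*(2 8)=(1 5 7)(2 8)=[0, 5, 8, 3, 4, 7, 6, 1, 2]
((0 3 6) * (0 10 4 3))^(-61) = ((3 6 10 4))^(-61) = (3 4 10 6)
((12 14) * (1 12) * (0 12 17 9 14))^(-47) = ((0 12)(1 17 9 14))^(-47) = (0 12)(1 17 9 14)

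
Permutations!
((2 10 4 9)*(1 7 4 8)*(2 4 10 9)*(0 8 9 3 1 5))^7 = ((0 8 5)(1 7 10 9 4 2 3))^7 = (10)(0 8 5)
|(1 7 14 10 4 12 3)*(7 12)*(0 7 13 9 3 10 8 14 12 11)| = |(0 7 12 10 4 13 9 3 1 11)(8 14)| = 10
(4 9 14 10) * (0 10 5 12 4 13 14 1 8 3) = (0 10 13 14 5 12 4 9 1 8 3) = [10, 8, 2, 0, 9, 12, 6, 7, 3, 1, 13, 11, 4, 14, 5]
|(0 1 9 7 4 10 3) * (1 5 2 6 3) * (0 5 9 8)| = 28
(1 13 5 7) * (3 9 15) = [0, 13, 2, 9, 4, 7, 6, 1, 8, 15, 10, 11, 12, 5, 14, 3] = (1 13 5 7)(3 9 15)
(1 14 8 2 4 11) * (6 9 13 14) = [0, 6, 4, 3, 11, 5, 9, 7, 2, 13, 10, 1, 12, 14, 8] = (1 6 9 13 14 8 2 4 11)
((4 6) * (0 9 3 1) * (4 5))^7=((0 9 3 1)(4 6 5))^7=(0 1 3 9)(4 6 5)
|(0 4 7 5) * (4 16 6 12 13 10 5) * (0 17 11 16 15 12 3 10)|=28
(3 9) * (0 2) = (0 2)(3 9) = [2, 1, 0, 9, 4, 5, 6, 7, 8, 3]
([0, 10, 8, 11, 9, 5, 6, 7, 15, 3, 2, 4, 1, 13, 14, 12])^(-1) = (1 12 15 8 2 10)(3 9 4 11)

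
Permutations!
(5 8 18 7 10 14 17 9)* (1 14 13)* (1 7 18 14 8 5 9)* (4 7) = [0, 8, 2, 3, 7, 5, 6, 10, 14, 9, 13, 11, 12, 4, 17, 15, 16, 1, 18] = (18)(1 8 14 17)(4 7 10 13)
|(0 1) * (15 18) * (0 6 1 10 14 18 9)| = |(0 10 14 18 15 9)(1 6)| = 6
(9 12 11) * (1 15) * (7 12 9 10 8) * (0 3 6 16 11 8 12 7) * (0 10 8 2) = (0 3 6 16 11 8 10 12 2)(1 15) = [3, 15, 0, 6, 4, 5, 16, 7, 10, 9, 12, 8, 2, 13, 14, 1, 11]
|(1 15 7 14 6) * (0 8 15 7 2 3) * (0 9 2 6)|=21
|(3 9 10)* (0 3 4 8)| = |(0 3 9 10 4 8)| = 6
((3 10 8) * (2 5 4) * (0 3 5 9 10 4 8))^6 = (10)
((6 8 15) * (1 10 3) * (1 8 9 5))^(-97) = (1 5 9 6 15 8 3 10)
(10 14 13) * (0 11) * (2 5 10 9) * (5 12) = [11, 1, 12, 3, 4, 10, 6, 7, 8, 2, 14, 0, 5, 9, 13] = (0 11)(2 12 5 10 14 13 9)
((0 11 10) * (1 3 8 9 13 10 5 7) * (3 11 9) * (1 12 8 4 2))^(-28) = (13)(1 2 4 3 8 12 7 5 11)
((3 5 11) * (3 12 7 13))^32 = (3 11 7)(5 12 13)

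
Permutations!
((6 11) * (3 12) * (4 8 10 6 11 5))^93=(3 12)(4 6 8 5 10)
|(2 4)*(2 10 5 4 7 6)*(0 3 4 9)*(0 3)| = |(2 7 6)(3 4 10 5 9)| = 15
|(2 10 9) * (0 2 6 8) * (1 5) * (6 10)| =|(0 2 6 8)(1 5)(9 10)| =4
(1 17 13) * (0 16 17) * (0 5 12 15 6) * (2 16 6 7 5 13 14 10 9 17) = (0 6)(1 13)(2 16)(5 12 15 7)(9 17 14 10) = [6, 13, 16, 3, 4, 12, 0, 5, 8, 17, 9, 11, 15, 1, 10, 7, 2, 14]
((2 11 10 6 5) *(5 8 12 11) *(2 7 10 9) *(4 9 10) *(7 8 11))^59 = ((2 5 8 12 7 4 9)(6 11 10))^59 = (2 12 9 8 4 5 7)(6 10 11)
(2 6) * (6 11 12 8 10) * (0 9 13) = (0 9 13)(2 11 12 8 10 6) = [9, 1, 11, 3, 4, 5, 2, 7, 10, 13, 6, 12, 8, 0]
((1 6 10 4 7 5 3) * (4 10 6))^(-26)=((10)(1 4 7 5 3))^(-26)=(10)(1 3 5 7 4)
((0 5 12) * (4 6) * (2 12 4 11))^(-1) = ((0 5 4 6 11 2 12))^(-1) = (0 12 2 11 6 4 5)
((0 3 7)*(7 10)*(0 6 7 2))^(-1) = ((0 3 10 2)(6 7))^(-1) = (0 2 10 3)(6 7)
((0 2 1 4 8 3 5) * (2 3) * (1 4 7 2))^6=(1 7 2 4 8)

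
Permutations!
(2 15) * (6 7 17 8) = [0, 1, 15, 3, 4, 5, 7, 17, 6, 9, 10, 11, 12, 13, 14, 2, 16, 8] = (2 15)(6 7 17 8)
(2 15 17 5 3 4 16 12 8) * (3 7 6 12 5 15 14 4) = (2 14 4 16 5 7 6 12 8)(15 17) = [0, 1, 14, 3, 16, 7, 12, 6, 2, 9, 10, 11, 8, 13, 4, 17, 5, 15]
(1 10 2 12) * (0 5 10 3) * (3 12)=(0 5 10 2 3)(1 12)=[5, 12, 3, 0, 4, 10, 6, 7, 8, 9, 2, 11, 1]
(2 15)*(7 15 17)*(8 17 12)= (2 12 8 17 7 15)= [0, 1, 12, 3, 4, 5, 6, 15, 17, 9, 10, 11, 8, 13, 14, 2, 16, 7]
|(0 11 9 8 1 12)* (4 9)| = |(0 11 4 9 8 1 12)| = 7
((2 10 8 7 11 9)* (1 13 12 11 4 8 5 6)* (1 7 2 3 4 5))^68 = ((1 13 12 11 9 3 4 8 2 10)(5 6 7))^68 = (1 2 4 9 12)(3 11 13 10 8)(5 7 6)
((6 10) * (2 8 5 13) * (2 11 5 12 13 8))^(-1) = (5 11 13 12 8)(6 10)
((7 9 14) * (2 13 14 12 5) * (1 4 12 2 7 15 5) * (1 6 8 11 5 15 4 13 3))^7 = (15)(1 11 13 5 14 7 4 9 12 2 6 3 8)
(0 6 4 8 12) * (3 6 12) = (0 12)(3 6 4 8) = [12, 1, 2, 6, 8, 5, 4, 7, 3, 9, 10, 11, 0]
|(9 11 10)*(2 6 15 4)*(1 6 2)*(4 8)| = |(1 6 15 8 4)(9 11 10)| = 15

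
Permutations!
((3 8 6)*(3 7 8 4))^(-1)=(3 4)(6 8 7)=((3 4)(6 7 8))^(-1)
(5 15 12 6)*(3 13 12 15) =(15)(3 13 12 6 5) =[0, 1, 2, 13, 4, 3, 5, 7, 8, 9, 10, 11, 6, 12, 14, 15]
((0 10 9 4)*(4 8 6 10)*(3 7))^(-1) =((0 4)(3 7)(6 10 9 8))^(-1) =(0 4)(3 7)(6 8 9 10)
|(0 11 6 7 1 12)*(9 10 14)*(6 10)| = 9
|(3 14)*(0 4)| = |(0 4)(3 14)| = 2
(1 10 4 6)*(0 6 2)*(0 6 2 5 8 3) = (0 2 6 1 10 4 5 8 3) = [2, 10, 6, 0, 5, 8, 1, 7, 3, 9, 4]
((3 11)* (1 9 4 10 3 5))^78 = (1 9 4 10 3 11 5)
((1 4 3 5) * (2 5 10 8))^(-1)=((1 4 3 10 8 2 5))^(-1)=(1 5 2 8 10 3 4)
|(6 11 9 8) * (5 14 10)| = 12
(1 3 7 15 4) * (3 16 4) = (1 16 4)(3 7 15) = [0, 16, 2, 7, 1, 5, 6, 15, 8, 9, 10, 11, 12, 13, 14, 3, 4]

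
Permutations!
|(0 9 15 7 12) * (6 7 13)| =|(0 9 15 13 6 7 12)| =7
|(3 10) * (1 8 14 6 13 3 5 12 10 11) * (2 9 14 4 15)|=33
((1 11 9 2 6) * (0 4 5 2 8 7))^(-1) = (0 7 8 9 11 1 6 2 5 4)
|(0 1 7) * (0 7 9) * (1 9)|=|(0 9)|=2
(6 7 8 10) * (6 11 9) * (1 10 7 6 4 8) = (1 10 11 9 4 8 7) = [0, 10, 2, 3, 8, 5, 6, 1, 7, 4, 11, 9]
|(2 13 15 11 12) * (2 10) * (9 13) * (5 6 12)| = |(2 9 13 15 11 5 6 12 10)| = 9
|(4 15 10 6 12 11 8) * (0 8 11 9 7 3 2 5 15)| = 9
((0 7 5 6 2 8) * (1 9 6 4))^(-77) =(0 1 8 4 2 5 6 7 9)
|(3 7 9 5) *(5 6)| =|(3 7 9 6 5)| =5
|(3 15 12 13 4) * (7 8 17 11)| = |(3 15 12 13 4)(7 8 17 11)| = 20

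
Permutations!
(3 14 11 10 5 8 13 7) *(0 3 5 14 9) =(0 3 9)(5 8 13 7)(10 14 11) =[3, 1, 2, 9, 4, 8, 6, 5, 13, 0, 14, 10, 12, 7, 11]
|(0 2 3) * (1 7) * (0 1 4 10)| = 7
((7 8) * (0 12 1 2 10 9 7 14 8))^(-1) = (0 7 9 10 2 1 12)(8 14)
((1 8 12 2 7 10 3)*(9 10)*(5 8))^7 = ((1 5 8 12 2 7 9 10 3))^7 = (1 10 7 12 5 3 9 2 8)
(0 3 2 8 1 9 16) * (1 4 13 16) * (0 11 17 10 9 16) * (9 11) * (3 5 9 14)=(0 5 9 1 16 14 3 2 8 4 13)(10 11 17)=[5, 16, 8, 2, 13, 9, 6, 7, 4, 1, 11, 17, 12, 0, 3, 15, 14, 10]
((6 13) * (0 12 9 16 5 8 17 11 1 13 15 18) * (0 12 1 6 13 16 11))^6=(18)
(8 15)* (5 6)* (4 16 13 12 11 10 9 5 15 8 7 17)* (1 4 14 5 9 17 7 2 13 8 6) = [0, 4, 13, 3, 16, 1, 15, 7, 6, 9, 17, 10, 11, 12, 5, 2, 8, 14] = (1 4 16 8 6 15 2 13 12 11 10 17 14 5)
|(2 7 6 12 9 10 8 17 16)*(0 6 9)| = 21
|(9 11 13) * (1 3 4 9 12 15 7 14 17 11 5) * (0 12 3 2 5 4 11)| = 6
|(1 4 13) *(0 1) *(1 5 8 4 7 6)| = 15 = |(0 5 8 4 13)(1 7 6)|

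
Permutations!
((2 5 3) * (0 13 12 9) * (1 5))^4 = ((0 13 12 9)(1 5 3 2))^4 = (13)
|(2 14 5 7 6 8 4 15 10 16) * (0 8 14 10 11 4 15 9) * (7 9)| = |(0 8 15 11 4 7 6 14 5 9)(2 10 16)| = 30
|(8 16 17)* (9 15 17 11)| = |(8 16 11 9 15 17)| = 6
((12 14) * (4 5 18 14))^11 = ((4 5 18 14 12))^11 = (4 5 18 14 12)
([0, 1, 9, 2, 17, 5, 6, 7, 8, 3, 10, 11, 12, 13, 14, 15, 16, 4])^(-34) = [0, 1, 3, 9, 4, 5, 6, 7, 8, 2, 10, 11, 12, 13, 14, 15, 16, 17]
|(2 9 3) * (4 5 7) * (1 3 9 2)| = |(9)(1 3)(4 5 7)| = 6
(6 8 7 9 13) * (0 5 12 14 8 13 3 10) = (0 5 12 14 8 7 9 3 10)(6 13) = [5, 1, 2, 10, 4, 12, 13, 9, 7, 3, 0, 11, 14, 6, 8]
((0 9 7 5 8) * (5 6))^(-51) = ((0 9 7 6 5 8))^(-51) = (0 6)(5 9)(7 8)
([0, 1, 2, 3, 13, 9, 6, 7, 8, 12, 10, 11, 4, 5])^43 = (4 9 13 12 5)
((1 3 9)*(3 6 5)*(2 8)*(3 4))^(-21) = (1 4)(2 8)(3 6)(5 9)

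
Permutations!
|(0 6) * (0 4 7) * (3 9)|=4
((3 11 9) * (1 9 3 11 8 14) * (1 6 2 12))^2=(1 11 8 6 12 9 3 14 2)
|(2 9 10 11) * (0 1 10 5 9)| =|(0 1 10 11 2)(5 9)| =10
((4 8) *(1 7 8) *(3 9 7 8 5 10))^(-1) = (1 4 8)(3 10 5 7 9)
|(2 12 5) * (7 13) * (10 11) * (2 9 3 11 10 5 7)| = |(2 12 7 13)(3 11 5 9)| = 4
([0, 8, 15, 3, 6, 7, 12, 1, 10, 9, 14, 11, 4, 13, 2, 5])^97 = (1 8 10 14 2 15 5 7)(4 6 12)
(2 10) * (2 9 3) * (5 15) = (2 10 9 3)(5 15) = [0, 1, 10, 2, 4, 15, 6, 7, 8, 3, 9, 11, 12, 13, 14, 5]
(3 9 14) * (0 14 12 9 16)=[14, 1, 2, 16, 4, 5, 6, 7, 8, 12, 10, 11, 9, 13, 3, 15, 0]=(0 14 3 16)(9 12)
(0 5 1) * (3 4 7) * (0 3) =(0 5 1 3 4 7) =[5, 3, 2, 4, 7, 1, 6, 0]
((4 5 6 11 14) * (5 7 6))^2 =(4 6 14 7 11)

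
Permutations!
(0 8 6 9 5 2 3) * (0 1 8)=(1 8 6 9 5 2 3)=[0, 8, 3, 1, 4, 2, 9, 7, 6, 5]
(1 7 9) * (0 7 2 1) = (0 7 9)(1 2) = [7, 2, 1, 3, 4, 5, 6, 9, 8, 0]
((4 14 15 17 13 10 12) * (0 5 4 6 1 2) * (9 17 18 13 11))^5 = (0 18 1 14 12 5 13 2 15 6 4 10)(9 11 17)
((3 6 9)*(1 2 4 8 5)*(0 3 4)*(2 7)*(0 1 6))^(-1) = (0 3)(1 2 7)(4 9 6 5 8)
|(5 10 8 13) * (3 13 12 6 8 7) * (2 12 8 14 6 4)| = 30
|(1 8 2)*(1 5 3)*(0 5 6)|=7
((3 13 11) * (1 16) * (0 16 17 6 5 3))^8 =(0 11 13 3 5 6 17 1 16)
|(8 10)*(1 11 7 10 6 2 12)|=|(1 11 7 10 8 6 2 12)|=8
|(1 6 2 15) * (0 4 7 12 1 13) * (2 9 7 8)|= |(0 4 8 2 15 13)(1 6 9 7 12)|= 30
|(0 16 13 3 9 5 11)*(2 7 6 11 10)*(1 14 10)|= 13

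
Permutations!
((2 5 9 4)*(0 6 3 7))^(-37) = (0 7 3 6)(2 4 9 5)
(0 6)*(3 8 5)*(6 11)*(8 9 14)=(0 11 6)(3 9 14 8 5)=[11, 1, 2, 9, 4, 3, 0, 7, 5, 14, 10, 6, 12, 13, 8]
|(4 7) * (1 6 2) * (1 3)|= 4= |(1 6 2 3)(4 7)|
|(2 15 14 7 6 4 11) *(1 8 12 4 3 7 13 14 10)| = 24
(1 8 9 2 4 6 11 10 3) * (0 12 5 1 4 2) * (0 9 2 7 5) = (0 12)(1 8 2 7 5)(3 4 6 11 10) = [12, 8, 7, 4, 6, 1, 11, 5, 2, 9, 3, 10, 0]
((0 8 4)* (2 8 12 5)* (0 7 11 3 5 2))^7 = (0 3 7 8 12 5 11 4 2)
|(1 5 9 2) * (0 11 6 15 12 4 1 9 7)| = |(0 11 6 15 12 4 1 5 7)(2 9)| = 18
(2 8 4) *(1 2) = [0, 2, 8, 3, 1, 5, 6, 7, 4] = (1 2 8 4)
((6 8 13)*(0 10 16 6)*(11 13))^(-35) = (16)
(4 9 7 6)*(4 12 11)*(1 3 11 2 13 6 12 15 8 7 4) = [0, 3, 13, 11, 9, 5, 15, 12, 7, 4, 10, 1, 2, 6, 14, 8] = (1 3 11)(2 13 6 15 8 7 12)(4 9)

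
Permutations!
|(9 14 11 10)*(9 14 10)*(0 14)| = |(0 14 11 9 10)| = 5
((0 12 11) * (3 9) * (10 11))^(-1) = (0 11 10 12)(3 9)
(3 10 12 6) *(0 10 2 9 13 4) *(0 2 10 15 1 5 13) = (0 15 1 5 13 4 2 9)(3 10 12 6) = [15, 5, 9, 10, 2, 13, 3, 7, 8, 0, 12, 11, 6, 4, 14, 1]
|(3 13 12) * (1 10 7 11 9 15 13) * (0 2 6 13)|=12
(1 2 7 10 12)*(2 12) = (1 12)(2 7 10) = [0, 12, 7, 3, 4, 5, 6, 10, 8, 9, 2, 11, 1]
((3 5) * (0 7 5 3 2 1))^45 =((0 7 5 2 1))^45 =(7)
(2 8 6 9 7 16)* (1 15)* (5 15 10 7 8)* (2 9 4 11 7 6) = (1 10 6 4 11 7 16 9 8 2 5 15) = [0, 10, 5, 3, 11, 15, 4, 16, 2, 8, 6, 7, 12, 13, 14, 1, 9]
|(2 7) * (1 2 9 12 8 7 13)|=12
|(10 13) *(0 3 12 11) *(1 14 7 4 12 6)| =|(0 3 6 1 14 7 4 12 11)(10 13)| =18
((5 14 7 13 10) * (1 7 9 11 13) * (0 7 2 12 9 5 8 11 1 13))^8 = (14)(0 13 8)(7 10 11)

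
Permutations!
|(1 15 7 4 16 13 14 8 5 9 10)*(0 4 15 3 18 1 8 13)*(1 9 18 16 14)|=70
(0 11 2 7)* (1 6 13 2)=(0 11 1 6 13 2 7)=[11, 6, 7, 3, 4, 5, 13, 0, 8, 9, 10, 1, 12, 2]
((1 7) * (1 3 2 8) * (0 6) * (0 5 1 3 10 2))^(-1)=(0 3 8 2 10 7 1 5 6)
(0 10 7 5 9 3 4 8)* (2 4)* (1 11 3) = (0 10 7 5 9 1 11 3 2 4 8) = [10, 11, 4, 2, 8, 9, 6, 5, 0, 1, 7, 3]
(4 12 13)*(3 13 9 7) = (3 13 4 12 9 7) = [0, 1, 2, 13, 12, 5, 6, 3, 8, 7, 10, 11, 9, 4]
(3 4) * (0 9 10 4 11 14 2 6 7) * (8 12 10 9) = [8, 1, 6, 11, 3, 5, 7, 0, 12, 9, 4, 14, 10, 13, 2] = (0 8 12 10 4 3 11 14 2 6 7)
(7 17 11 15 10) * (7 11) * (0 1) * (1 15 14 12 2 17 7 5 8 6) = (0 15 10 11 14 12 2 17 5 8 6 1) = [15, 0, 17, 3, 4, 8, 1, 7, 6, 9, 11, 14, 2, 13, 12, 10, 16, 5]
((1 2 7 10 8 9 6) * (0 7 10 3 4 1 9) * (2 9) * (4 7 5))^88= (0 10 6 1 5 8 2 9 4)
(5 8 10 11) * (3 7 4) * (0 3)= [3, 1, 2, 7, 0, 8, 6, 4, 10, 9, 11, 5]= (0 3 7 4)(5 8 10 11)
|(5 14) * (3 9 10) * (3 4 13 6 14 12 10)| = 14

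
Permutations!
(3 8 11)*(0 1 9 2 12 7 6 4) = [1, 9, 12, 8, 0, 5, 4, 6, 11, 2, 10, 3, 7] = (0 1 9 2 12 7 6 4)(3 8 11)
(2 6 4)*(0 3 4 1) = (0 3 4 2 6 1) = [3, 0, 6, 4, 2, 5, 1]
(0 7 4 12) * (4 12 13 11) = (0 7 12)(4 13 11) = [7, 1, 2, 3, 13, 5, 6, 12, 8, 9, 10, 4, 0, 11]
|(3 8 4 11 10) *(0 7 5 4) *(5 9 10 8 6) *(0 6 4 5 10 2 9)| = 6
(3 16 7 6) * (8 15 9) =(3 16 7 6)(8 15 9) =[0, 1, 2, 16, 4, 5, 3, 6, 15, 8, 10, 11, 12, 13, 14, 9, 7]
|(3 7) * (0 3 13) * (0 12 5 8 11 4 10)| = 10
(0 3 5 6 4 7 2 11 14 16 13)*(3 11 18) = (0 11 14 16 13)(2 18 3 5 6 4 7) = [11, 1, 18, 5, 7, 6, 4, 2, 8, 9, 10, 14, 12, 0, 16, 15, 13, 17, 3]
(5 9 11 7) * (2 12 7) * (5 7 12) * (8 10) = (12)(2 5 9 11)(8 10) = [0, 1, 5, 3, 4, 9, 6, 7, 10, 11, 8, 2, 12]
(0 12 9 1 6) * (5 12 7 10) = (0 7 10 5 12 9 1 6) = [7, 6, 2, 3, 4, 12, 0, 10, 8, 1, 5, 11, 9]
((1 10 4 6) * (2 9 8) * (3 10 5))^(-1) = (1 6 4 10 3 5)(2 8 9)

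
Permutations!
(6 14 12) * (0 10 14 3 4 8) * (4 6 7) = [10, 1, 2, 6, 8, 5, 3, 4, 0, 9, 14, 11, 7, 13, 12] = (0 10 14 12 7 4 8)(3 6)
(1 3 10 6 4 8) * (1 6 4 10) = (1 3)(4 8 6 10) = [0, 3, 2, 1, 8, 5, 10, 7, 6, 9, 4]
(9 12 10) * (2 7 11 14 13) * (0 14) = (0 14 13 2 7 11)(9 12 10) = [14, 1, 7, 3, 4, 5, 6, 11, 8, 12, 9, 0, 10, 2, 13]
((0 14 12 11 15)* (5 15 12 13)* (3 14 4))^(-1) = (0 15 5 13 14 3 4)(11 12)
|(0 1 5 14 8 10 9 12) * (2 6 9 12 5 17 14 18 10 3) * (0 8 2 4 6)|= 45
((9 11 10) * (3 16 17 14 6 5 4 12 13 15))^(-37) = ((3 16 17 14 6 5 4 12 13 15)(9 11 10))^(-37) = (3 14 4 15 17 5 13 16 6 12)(9 10 11)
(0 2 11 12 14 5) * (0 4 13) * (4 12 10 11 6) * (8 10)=[2, 1, 6, 3, 13, 12, 4, 7, 10, 9, 11, 8, 14, 0, 5]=(0 2 6 4 13)(5 12 14)(8 10 11)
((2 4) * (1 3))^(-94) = (4) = ((1 3)(2 4))^(-94)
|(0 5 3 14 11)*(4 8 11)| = 7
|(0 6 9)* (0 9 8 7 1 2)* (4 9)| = 6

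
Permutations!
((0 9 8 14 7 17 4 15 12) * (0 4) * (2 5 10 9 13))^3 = (0 5 8 17 2 9 7 13 10 14)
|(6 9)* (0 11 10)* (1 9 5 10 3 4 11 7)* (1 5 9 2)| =12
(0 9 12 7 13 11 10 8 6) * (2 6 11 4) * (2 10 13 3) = (0 9 12 7 3 2 6)(4 10 8 11 13) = [9, 1, 6, 2, 10, 5, 0, 3, 11, 12, 8, 13, 7, 4]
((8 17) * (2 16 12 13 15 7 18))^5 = ((2 16 12 13 15 7 18)(8 17))^5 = (2 7 13 16 18 15 12)(8 17)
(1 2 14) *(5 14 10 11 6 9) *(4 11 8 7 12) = (1 2 10 8 7 12 4 11 6 9 5 14) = [0, 2, 10, 3, 11, 14, 9, 12, 7, 5, 8, 6, 4, 13, 1]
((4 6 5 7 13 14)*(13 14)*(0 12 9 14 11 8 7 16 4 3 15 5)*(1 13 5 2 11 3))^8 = ((0 12 9 14 1 13 5 16 4 6)(2 11 8 7 3 15))^8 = (0 4 5 1 9)(2 8 3)(6 16 13 14 12)(7 15 11)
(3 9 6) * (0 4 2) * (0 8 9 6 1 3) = (0 4 2 8 9 1 3 6) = [4, 3, 8, 6, 2, 5, 0, 7, 9, 1]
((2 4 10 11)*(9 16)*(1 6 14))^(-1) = ((1 6 14)(2 4 10 11)(9 16))^(-1) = (1 14 6)(2 11 10 4)(9 16)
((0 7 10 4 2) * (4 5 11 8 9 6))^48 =(0 4 9 11 10)(2 6 8 5 7)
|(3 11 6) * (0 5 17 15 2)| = |(0 5 17 15 2)(3 11 6)| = 15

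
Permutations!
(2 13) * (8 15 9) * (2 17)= [0, 1, 13, 3, 4, 5, 6, 7, 15, 8, 10, 11, 12, 17, 14, 9, 16, 2]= (2 13 17)(8 15 9)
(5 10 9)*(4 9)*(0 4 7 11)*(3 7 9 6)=(0 4 6 3 7 11)(5 10 9)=[4, 1, 2, 7, 6, 10, 3, 11, 8, 5, 9, 0]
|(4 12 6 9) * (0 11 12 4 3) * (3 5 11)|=|(0 3)(5 11 12 6 9)|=10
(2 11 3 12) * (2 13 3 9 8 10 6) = (2 11 9 8 10 6)(3 12 13) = [0, 1, 11, 12, 4, 5, 2, 7, 10, 8, 6, 9, 13, 3]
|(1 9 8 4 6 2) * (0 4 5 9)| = |(0 4 6 2 1)(5 9 8)| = 15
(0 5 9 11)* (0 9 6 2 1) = (0 5 6 2 1)(9 11) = [5, 0, 1, 3, 4, 6, 2, 7, 8, 11, 10, 9]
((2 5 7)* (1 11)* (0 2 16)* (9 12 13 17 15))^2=((0 2 5 7 16)(1 11)(9 12 13 17 15))^2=(0 5 16 2 7)(9 13 15 12 17)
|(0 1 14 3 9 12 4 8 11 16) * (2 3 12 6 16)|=|(0 1 14 12 4 8 11 2 3 9 6 16)|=12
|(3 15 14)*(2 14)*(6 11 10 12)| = 4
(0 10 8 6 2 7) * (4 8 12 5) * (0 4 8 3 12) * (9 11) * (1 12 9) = (0 10)(1 12 5 8 6 2 7 4 3 9 11) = [10, 12, 7, 9, 3, 8, 2, 4, 6, 11, 0, 1, 5]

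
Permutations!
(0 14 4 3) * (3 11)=(0 14 4 11 3)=[14, 1, 2, 0, 11, 5, 6, 7, 8, 9, 10, 3, 12, 13, 4]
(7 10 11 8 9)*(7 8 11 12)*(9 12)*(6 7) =(6 7 10 9 8 12) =[0, 1, 2, 3, 4, 5, 7, 10, 12, 8, 9, 11, 6]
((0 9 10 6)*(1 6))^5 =(10)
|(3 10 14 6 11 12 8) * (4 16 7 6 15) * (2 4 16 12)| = |(2 4 12 8 3 10 14 15 16 7 6 11)| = 12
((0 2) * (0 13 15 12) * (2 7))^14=((0 7 2 13 15 12))^14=(0 2 15)(7 13 12)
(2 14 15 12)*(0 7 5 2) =[7, 1, 14, 3, 4, 2, 6, 5, 8, 9, 10, 11, 0, 13, 15, 12] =(0 7 5 2 14 15 12)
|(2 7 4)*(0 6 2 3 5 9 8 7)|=|(0 6 2)(3 5 9 8 7 4)|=6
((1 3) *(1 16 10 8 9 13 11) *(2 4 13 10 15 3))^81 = (16)(1 2 4 13 11) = ((1 2 4 13 11)(3 16 15)(8 9 10))^81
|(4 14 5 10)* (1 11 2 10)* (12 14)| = |(1 11 2 10 4 12 14 5)| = 8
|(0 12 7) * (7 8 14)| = 5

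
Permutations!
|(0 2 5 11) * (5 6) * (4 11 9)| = |(0 2 6 5 9 4 11)| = 7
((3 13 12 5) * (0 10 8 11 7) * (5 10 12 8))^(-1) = (0 7 11 8 13 3 5 10 12)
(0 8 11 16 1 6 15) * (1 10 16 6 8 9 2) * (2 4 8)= (0 9 4 8 11 6 15)(1 2)(10 16)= [9, 2, 1, 3, 8, 5, 15, 7, 11, 4, 16, 6, 12, 13, 14, 0, 10]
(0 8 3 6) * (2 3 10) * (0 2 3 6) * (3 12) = (0 8 10 12 3)(2 6) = [8, 1, 6, 0, 4, 5, 2, 7, 10, 9, 12, 11, 3]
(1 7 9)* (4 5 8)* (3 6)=[0, 7, 2, 6, 5, 8, 3, 9, 4, 1]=(1 7 9)(3 6)(4 5 8)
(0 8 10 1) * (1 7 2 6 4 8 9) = (0 9 1)(2 6 4 8 10 7) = [9, 0, 6, 3, 8, 5, 4, 2, 10, 1, 7]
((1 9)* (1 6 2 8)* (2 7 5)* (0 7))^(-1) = (0 6 9 1 8 2 5 7)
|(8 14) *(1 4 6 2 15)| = 10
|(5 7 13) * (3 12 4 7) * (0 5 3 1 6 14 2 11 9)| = |(0 5 1 6 14 2 11 9)(3 12 4 7 13)| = 40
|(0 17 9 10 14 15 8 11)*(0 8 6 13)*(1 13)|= 18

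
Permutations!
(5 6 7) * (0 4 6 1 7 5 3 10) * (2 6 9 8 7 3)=(0 4 9 8 7 2 6 5 1 3 10)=[4, 3, 6, 10, 9, 1, 5, 2, 7, 8, 0]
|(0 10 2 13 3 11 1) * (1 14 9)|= |(0 10 2 13 3 11 14 9 1)|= 9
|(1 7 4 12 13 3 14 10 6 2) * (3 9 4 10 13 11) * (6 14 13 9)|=12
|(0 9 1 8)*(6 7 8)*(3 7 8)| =|(0 9 1 6 8)(3 7)| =10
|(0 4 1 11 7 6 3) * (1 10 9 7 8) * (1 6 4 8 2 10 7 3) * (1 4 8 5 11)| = 28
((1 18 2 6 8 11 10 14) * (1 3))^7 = (1 14 11 6 18 3 10 8 2)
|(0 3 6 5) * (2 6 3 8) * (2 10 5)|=|(0 8 10 5)(2 6)|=4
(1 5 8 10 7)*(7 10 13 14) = (1 5 8 13 14 7) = [0, 5, 2, 3, 4, 8, 6, 1, 13, 9, 10, 11, 12, 14, 7]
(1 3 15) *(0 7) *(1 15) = (15)(0 7)(1 3) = [7, 3, 2, 1, 4, 5, 6, 0, 8, 9, 10, 11, 12, 13, 14, 15]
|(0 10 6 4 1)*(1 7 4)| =4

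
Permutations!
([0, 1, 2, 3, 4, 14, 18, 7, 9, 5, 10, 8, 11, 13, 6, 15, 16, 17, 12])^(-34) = (5 8 12 6)(9 11 18 14)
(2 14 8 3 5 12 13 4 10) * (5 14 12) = (2 12 13 4 10)(3 14 8) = [0, 1, 12, 14, 10, 5, 6, 7, 3, 9, 2, 11, 13, 4, 8]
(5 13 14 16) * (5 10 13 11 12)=(5 11 12)(10 13 14 16)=[0, 1, 2, 3, 4, 11, 6, 7, 8, 9, 13, 12, 5, 14, 16, 15, 10]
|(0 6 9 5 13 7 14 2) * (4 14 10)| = 10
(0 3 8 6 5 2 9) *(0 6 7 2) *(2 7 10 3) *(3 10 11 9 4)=(0 2 4 3 8 11 9 6 5)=[2, 1, 4, 8, 3, 0, 5, 7, 11, 6, 10, 9]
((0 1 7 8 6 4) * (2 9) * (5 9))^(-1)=((0 1 7 8 6 4)(2 5 9))^(-1)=(0 4 6 8 7 1)(2 9 5)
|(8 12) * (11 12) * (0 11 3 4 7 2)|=8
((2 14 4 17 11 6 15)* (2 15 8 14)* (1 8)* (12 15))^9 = (1 14 17 6 8 4 11)(12 15)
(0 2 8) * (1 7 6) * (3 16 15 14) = (0 2 8)(1 7 6)(3 16 15 14) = [2, 7, 8, 16, 4, 5, 1, 6, 0, 9, 10, 11, 12, 13, 3, 14, 15]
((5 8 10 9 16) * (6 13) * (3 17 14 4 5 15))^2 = ((3 17 14 4 5 8 10 9 16 15)(6 13))^2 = (3 14 5 10 16)(4 8 9 15 17)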